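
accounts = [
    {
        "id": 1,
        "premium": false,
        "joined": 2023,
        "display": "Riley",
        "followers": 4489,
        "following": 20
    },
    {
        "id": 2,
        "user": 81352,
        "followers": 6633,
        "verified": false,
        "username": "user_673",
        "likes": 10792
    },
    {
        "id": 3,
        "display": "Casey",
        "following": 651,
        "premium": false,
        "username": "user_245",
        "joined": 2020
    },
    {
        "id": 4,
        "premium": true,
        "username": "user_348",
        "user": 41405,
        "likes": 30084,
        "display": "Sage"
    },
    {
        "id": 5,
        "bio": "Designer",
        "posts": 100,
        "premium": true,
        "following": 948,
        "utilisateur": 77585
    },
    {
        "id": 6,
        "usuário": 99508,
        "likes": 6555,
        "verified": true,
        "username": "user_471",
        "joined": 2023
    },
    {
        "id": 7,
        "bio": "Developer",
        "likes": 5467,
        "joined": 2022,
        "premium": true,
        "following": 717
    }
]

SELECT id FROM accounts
[1, 2, 3, 4, 5, 6, 7]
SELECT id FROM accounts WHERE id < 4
[1, 2, 3]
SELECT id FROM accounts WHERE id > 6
[7]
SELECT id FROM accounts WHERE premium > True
[]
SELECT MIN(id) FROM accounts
1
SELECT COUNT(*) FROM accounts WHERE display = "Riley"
1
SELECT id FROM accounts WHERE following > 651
[5, 7]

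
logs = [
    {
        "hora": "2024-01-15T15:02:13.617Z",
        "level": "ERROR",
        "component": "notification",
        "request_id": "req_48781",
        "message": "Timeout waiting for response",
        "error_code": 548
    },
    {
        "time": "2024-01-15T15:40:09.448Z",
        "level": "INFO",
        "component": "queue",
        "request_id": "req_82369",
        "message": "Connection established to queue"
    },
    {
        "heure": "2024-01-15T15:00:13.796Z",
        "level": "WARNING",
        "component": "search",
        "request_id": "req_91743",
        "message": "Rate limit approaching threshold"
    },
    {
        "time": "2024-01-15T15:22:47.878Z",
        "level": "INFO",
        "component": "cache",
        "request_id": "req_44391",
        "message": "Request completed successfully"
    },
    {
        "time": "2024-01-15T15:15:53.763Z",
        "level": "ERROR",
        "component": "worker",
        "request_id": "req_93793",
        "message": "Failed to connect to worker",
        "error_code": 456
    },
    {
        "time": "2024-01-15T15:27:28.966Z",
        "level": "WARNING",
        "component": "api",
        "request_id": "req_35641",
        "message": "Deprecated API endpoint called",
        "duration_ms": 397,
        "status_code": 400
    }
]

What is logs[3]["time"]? "2024-01-15T15:22:47.878Z"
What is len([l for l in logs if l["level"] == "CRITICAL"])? 0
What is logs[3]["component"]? "cache"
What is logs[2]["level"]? "WARNING"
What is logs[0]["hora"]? "2024-01-15T15:02:13.617Z"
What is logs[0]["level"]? "ERROR"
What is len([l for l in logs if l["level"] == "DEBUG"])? 0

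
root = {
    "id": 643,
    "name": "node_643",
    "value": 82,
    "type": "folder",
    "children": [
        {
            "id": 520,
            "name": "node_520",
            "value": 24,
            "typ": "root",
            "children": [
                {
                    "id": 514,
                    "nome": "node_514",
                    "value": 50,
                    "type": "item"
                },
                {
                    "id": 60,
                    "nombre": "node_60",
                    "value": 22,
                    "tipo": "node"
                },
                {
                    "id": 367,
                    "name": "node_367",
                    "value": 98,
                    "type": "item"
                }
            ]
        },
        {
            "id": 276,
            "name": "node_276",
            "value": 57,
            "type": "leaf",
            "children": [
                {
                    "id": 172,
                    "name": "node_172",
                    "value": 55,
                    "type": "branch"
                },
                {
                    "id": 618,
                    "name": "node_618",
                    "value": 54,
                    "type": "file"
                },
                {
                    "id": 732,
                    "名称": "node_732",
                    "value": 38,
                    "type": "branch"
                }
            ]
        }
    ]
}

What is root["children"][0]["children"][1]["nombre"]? "node_60"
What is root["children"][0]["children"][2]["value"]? 98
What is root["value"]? 82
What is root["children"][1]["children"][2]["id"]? 732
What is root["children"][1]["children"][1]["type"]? "file"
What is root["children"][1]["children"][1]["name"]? "node_618"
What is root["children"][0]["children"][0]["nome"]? "node_514"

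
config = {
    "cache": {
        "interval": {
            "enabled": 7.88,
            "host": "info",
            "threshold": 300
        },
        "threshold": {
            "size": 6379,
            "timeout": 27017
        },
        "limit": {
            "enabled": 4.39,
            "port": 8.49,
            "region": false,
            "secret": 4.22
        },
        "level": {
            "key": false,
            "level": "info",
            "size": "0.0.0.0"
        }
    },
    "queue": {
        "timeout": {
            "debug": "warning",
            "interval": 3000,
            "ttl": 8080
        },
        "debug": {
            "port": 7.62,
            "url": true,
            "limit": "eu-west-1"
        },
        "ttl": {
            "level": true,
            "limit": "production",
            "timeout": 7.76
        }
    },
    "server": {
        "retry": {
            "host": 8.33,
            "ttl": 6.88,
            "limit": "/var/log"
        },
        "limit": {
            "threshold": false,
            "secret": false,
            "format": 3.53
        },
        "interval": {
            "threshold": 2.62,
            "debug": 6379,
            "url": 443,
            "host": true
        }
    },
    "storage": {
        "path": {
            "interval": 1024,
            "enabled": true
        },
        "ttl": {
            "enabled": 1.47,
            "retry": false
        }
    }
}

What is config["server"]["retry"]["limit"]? "/var/log"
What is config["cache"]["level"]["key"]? False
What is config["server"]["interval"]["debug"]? 6379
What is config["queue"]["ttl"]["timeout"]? 7.76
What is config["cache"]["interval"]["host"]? "info"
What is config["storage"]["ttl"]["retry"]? False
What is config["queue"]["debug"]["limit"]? "eu-west-1"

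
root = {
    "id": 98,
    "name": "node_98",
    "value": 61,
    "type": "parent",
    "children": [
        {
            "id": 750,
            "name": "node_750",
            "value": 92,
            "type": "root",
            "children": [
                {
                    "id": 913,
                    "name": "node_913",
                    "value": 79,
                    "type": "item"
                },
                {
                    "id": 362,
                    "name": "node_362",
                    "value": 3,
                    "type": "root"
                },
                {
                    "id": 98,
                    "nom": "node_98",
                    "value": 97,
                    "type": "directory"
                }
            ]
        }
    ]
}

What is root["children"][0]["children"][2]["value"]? 97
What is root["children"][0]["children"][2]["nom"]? "node_98"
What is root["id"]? 98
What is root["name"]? "node_98"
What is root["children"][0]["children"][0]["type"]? "item"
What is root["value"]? 61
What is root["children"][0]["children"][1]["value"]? 3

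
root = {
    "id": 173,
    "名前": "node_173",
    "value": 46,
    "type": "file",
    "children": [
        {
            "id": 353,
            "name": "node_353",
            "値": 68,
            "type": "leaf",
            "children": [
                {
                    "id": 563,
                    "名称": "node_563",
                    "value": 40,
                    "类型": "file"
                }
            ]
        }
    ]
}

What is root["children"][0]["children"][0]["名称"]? "node_563"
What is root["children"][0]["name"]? "node_353"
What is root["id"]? 173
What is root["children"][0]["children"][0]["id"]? 563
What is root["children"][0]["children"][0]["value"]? 40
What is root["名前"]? "node_173"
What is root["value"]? 46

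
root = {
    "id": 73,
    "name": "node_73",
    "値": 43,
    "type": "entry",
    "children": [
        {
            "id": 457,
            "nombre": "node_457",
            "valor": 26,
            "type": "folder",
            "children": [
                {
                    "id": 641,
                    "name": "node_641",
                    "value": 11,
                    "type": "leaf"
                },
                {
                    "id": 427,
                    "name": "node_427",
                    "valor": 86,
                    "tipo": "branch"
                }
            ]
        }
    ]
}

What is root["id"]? 73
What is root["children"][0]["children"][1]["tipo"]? "branch"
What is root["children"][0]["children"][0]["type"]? "leaf"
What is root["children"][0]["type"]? "folder"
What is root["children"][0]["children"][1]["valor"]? 86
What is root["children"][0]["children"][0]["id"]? 641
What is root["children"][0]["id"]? 457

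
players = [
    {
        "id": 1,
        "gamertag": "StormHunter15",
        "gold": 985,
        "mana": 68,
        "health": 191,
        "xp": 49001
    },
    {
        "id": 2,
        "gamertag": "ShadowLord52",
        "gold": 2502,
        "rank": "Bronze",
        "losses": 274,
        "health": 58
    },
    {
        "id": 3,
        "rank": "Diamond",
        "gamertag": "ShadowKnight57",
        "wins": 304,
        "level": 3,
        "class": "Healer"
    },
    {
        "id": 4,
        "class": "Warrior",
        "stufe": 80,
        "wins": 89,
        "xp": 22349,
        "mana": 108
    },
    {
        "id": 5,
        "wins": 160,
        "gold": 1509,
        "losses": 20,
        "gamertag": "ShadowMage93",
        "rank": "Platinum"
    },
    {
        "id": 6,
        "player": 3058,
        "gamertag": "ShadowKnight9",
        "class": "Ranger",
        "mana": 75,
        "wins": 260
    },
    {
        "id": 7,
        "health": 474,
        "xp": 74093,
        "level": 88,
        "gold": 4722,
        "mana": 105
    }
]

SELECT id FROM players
[1, 2, 3, 4, 5, 6, 7]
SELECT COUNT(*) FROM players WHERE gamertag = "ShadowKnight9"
1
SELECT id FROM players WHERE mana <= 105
[1, 6, 7]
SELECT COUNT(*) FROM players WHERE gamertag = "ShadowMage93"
1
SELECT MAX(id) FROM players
7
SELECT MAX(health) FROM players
474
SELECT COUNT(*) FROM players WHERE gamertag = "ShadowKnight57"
1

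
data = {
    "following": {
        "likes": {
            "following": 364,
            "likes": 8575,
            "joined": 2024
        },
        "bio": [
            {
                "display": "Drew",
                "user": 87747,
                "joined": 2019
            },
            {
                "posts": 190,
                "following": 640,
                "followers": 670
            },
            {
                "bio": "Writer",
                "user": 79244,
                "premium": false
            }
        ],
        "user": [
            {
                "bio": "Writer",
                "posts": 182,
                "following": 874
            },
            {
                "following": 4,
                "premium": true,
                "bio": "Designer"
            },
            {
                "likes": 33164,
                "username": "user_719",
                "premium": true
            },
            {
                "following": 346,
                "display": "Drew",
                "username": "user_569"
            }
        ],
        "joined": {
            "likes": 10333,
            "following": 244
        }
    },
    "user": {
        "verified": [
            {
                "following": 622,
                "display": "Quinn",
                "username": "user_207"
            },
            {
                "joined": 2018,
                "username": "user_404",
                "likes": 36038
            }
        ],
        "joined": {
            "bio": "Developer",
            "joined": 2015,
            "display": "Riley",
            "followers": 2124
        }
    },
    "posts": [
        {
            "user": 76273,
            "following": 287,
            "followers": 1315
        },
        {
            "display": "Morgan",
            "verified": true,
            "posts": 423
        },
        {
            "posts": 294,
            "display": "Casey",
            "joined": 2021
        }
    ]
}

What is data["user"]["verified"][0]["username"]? "user_207"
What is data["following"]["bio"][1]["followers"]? 670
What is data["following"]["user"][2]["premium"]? True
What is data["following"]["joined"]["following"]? 244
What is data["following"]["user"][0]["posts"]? 182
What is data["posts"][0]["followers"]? 1315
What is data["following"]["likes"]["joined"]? 2024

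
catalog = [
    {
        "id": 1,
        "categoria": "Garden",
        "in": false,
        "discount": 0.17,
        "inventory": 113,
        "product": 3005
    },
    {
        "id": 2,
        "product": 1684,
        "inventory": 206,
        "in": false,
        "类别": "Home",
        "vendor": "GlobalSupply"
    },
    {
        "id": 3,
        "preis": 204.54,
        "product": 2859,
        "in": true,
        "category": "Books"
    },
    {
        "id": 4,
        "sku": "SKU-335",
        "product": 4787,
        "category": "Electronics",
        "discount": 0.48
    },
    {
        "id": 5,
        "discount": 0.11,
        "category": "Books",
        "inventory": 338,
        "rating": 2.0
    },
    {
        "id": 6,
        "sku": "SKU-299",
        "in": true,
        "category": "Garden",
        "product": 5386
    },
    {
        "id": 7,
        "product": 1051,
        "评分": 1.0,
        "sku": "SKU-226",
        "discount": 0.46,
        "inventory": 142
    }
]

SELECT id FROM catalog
[1, 2, 3, 4, 5, 6, 7]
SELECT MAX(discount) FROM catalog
0.48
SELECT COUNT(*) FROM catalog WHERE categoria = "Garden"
1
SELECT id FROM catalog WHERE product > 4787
[6]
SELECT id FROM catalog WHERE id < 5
[1, 2, 3, 4]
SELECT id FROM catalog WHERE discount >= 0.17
[1, 4, 7]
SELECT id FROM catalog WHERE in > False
[3, 6]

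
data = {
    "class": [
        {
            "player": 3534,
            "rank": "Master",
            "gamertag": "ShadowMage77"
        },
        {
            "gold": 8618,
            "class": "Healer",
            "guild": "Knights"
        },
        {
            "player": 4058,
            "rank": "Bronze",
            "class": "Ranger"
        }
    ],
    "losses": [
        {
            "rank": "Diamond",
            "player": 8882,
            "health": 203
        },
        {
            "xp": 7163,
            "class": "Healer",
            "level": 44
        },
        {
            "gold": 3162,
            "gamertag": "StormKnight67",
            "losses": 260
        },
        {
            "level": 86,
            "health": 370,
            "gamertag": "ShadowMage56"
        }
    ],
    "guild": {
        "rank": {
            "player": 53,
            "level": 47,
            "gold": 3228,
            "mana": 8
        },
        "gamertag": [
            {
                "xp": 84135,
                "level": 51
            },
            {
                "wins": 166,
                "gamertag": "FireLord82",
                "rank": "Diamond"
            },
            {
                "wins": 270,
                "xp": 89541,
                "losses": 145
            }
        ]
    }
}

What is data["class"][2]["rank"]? "Bronze"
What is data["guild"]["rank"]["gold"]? 3228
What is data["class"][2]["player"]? 4058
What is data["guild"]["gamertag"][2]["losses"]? 145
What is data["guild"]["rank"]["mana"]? 8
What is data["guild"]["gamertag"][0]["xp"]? 84135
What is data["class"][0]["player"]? 3534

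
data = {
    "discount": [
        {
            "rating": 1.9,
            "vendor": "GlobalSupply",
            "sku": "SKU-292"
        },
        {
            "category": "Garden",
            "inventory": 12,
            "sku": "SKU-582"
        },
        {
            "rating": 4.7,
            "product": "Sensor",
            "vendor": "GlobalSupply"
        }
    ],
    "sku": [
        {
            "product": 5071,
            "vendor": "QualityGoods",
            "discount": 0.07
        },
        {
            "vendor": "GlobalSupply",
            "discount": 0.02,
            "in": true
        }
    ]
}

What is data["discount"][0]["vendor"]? "GlobalSupply"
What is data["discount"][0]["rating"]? 1.9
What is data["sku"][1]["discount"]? 0.02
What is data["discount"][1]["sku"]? "SKU-582"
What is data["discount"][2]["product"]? "Sensor"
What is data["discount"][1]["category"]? "Garden"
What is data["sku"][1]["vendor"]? "GlobalSupply"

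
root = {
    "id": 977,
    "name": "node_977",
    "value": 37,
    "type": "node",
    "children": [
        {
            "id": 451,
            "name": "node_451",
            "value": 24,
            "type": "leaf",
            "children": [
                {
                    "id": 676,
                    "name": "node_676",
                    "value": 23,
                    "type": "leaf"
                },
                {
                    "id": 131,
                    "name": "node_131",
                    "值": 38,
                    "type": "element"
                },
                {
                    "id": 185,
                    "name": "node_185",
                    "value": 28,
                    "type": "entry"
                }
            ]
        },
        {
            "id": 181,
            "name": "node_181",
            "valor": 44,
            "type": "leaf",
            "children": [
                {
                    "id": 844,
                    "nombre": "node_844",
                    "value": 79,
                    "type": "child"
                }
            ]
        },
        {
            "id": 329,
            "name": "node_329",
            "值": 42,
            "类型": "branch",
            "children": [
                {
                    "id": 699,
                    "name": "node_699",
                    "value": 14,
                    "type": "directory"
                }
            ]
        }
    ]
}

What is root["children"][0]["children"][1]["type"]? "element"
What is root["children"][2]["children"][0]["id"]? 699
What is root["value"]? 37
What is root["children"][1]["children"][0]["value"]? 79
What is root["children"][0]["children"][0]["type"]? "leaf"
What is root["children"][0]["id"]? 451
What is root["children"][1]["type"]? "leaf"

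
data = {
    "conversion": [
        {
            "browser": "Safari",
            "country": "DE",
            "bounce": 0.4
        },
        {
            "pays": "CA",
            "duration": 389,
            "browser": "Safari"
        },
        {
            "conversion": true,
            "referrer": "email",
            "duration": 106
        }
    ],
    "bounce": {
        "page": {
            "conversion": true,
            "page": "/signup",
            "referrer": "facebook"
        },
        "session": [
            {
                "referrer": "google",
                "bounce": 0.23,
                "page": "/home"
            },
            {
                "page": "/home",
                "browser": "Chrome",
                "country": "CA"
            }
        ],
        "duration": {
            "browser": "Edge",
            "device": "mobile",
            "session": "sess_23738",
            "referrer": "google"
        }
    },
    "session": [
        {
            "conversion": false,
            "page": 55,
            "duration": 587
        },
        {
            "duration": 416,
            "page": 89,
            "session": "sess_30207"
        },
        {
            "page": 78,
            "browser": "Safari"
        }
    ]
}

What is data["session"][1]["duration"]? 416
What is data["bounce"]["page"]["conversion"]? True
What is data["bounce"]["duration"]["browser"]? "Edge"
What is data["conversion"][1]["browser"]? "Safari"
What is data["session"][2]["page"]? 78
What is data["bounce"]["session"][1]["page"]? "/home"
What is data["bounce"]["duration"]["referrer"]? "google"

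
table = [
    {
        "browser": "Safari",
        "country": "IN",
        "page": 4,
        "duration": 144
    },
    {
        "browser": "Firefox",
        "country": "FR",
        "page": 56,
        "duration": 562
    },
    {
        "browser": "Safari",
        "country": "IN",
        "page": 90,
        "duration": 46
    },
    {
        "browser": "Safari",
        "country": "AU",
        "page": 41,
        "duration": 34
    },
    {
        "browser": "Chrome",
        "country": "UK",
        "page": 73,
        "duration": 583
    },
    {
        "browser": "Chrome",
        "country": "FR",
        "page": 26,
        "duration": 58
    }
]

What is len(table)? 6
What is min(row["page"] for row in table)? 4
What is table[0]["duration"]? 144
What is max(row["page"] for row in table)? 90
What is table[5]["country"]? "FR"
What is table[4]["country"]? "UK"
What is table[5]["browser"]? "Chrome"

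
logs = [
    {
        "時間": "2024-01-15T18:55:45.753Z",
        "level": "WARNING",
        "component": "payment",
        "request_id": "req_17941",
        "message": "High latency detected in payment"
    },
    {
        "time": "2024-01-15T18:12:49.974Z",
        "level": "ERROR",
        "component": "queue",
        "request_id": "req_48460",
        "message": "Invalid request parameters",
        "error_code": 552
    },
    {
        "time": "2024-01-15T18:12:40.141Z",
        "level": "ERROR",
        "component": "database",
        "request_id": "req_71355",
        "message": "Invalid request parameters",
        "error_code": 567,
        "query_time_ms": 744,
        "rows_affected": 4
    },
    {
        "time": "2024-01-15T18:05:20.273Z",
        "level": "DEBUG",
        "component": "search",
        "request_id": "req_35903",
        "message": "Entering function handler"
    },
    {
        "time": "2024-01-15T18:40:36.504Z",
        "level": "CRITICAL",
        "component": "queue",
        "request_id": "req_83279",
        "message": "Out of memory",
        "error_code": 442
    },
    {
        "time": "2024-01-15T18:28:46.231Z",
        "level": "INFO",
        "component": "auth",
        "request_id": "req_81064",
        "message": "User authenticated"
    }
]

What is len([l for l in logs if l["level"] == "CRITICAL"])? 1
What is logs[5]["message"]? "User authenticated"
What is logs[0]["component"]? "payment"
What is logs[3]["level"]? "DEBUG"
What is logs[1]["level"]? "ERROR"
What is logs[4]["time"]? "2024-01-15T18:40:36.504Z"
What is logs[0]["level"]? "WARNING"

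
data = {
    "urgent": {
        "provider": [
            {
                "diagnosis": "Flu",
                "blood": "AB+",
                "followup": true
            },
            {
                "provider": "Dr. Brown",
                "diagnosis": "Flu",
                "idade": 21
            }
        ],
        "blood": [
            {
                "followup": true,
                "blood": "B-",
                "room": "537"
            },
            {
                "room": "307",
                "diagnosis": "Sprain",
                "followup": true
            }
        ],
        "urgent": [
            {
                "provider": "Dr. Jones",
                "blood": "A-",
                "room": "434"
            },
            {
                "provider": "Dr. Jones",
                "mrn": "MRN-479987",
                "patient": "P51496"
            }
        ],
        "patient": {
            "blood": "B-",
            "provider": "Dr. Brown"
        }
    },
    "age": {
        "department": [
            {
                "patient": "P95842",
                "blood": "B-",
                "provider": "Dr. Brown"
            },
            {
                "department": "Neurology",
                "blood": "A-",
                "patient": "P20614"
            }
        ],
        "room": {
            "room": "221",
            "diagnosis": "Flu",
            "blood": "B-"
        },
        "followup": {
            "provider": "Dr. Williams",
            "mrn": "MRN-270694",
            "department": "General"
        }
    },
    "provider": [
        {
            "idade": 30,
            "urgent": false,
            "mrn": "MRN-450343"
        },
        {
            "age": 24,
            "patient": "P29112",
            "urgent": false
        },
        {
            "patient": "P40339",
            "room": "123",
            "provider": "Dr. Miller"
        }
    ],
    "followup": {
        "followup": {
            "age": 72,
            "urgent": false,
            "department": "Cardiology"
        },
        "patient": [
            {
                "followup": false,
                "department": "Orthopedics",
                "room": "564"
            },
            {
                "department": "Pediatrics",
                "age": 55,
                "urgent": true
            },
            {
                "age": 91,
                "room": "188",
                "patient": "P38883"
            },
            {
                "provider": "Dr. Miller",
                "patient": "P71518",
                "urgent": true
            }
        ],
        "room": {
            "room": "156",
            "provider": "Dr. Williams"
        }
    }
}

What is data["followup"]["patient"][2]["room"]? "188"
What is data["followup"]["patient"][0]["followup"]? False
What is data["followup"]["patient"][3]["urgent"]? True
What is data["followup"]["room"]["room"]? "156"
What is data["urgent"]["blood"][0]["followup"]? True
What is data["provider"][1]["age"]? 24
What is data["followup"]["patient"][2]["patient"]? "P38883"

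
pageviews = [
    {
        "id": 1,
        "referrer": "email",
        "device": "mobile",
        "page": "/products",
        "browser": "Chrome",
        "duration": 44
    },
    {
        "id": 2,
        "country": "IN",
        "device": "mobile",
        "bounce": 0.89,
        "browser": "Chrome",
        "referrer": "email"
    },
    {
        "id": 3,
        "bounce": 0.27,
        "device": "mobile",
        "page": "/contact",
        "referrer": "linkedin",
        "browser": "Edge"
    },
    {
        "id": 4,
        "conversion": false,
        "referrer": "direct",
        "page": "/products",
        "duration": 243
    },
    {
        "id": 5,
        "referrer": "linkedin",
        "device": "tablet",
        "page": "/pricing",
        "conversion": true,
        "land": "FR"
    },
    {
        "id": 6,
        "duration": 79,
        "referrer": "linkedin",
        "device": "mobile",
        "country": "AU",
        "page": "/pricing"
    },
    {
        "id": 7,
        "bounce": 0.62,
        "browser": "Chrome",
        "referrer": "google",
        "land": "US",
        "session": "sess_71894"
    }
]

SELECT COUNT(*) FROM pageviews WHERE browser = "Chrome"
3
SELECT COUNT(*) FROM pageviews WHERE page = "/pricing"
2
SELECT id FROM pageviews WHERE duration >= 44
[1, 4, 6]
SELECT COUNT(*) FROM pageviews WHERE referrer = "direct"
1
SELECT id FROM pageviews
[1, 2, 3, 4, 5, 6, 7]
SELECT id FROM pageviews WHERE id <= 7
[1, 2, 3, 4, 5, 6, 7]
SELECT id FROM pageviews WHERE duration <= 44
[1]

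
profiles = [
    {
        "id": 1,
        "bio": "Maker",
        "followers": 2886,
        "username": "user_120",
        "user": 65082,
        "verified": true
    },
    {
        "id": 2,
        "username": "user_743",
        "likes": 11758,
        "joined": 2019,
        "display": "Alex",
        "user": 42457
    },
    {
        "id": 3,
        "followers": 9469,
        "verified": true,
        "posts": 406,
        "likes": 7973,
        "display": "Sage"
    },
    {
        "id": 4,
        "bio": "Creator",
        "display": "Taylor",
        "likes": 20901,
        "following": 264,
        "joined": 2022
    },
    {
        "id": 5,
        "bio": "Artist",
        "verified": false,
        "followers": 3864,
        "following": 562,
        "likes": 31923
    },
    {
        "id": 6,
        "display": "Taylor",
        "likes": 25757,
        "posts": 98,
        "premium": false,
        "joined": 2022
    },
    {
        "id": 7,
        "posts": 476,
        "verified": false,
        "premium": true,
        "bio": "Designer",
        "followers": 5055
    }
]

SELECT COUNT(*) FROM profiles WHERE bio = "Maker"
1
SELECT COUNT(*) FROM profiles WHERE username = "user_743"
1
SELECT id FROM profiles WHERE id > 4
[5, 6, 7]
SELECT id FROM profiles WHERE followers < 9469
[1, 5, 7]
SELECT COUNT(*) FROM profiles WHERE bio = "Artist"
1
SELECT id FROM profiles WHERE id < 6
[1, 2, 3, 4, 5]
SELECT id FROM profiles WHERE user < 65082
[2]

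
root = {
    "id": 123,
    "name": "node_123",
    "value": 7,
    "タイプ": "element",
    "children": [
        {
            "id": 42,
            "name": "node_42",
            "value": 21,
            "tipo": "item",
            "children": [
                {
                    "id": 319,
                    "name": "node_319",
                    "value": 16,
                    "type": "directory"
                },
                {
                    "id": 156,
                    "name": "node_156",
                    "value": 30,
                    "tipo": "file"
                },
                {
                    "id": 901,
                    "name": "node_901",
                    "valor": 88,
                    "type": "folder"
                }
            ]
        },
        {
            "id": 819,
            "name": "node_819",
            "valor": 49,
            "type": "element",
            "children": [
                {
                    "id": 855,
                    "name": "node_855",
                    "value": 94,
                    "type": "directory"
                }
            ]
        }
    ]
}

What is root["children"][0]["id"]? 42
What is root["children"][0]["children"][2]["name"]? "node_901"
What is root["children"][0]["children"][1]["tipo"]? "file"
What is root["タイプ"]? "element"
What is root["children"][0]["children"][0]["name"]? "node_319"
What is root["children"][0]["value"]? 21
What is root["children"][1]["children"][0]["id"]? 855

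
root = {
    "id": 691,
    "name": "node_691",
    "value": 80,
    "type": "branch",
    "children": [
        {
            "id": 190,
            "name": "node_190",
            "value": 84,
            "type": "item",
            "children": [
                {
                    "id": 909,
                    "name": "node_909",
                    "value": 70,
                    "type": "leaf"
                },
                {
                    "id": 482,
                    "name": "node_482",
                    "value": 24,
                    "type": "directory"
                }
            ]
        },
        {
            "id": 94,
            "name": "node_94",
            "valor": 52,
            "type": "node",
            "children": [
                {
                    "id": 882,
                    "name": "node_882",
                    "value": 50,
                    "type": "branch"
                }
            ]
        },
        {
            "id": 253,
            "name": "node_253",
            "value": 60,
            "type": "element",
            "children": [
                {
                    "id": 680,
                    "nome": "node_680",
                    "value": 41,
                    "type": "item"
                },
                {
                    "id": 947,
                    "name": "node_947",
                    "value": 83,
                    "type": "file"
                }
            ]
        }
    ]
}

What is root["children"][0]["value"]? 84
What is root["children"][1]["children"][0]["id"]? 882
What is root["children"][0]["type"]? "item"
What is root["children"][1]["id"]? 94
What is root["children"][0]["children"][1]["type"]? "directory"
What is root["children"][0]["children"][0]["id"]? 909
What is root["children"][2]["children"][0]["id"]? 680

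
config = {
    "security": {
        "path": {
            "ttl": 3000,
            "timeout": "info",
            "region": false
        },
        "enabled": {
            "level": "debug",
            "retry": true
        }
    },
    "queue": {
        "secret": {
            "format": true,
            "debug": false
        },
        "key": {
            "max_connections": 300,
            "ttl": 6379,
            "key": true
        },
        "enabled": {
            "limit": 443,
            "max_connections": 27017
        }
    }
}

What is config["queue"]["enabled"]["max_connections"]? 27017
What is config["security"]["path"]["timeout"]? "info"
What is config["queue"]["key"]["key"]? True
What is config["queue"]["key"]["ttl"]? 6379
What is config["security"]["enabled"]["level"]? "debug"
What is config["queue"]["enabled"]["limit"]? 443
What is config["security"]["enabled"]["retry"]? True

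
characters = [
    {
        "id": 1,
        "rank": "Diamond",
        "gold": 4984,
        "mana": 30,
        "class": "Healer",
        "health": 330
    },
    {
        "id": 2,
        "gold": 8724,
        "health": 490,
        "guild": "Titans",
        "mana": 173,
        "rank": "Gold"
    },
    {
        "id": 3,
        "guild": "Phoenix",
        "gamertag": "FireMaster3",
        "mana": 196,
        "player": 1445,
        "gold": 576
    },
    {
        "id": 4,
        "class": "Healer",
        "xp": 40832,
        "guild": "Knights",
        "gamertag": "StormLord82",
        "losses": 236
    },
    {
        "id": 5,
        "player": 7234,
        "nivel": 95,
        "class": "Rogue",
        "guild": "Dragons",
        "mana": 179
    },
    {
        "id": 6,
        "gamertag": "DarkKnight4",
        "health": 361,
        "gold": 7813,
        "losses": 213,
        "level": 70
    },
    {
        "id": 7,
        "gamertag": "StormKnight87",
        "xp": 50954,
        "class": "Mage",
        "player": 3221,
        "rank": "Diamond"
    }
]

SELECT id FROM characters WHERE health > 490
[]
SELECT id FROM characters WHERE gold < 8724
[1, 3, 6]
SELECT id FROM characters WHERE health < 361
[1]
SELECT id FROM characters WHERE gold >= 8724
[2]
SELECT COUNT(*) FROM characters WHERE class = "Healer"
2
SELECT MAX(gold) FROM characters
8724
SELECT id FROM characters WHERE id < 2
[1]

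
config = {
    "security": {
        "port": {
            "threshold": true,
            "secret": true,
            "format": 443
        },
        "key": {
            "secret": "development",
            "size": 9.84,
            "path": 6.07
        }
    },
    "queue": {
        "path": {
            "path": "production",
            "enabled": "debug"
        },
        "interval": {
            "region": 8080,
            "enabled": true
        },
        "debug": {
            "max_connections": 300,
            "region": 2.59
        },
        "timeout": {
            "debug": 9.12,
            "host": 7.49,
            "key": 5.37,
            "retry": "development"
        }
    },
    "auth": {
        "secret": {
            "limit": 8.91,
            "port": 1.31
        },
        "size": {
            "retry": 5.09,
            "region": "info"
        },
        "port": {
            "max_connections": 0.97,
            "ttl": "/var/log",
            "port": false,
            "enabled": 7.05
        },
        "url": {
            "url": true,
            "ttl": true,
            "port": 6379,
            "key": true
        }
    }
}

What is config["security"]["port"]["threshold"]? True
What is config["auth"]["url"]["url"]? True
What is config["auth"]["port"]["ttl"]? "/var/log"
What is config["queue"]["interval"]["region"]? 8080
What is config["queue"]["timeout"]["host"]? 7.49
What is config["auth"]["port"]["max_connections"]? 0.97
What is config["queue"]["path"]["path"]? "production"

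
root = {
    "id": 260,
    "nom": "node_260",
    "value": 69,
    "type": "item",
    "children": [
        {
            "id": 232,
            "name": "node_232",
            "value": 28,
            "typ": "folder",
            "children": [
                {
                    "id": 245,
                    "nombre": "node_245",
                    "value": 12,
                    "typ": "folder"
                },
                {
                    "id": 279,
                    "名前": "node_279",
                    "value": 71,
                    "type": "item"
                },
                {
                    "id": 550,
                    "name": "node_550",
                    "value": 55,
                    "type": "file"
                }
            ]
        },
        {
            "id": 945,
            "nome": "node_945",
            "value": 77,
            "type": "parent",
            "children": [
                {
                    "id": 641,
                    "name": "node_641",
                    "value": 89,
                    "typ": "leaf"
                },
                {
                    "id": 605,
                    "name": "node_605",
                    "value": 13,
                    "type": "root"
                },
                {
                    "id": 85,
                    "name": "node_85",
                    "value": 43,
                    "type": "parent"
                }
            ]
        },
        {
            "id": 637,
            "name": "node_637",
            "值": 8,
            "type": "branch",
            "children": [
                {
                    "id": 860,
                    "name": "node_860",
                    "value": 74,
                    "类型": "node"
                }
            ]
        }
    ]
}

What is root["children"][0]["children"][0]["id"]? 245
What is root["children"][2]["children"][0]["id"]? 860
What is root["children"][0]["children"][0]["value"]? 12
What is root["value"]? 69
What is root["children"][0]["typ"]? "folder"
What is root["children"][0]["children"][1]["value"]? 71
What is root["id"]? 260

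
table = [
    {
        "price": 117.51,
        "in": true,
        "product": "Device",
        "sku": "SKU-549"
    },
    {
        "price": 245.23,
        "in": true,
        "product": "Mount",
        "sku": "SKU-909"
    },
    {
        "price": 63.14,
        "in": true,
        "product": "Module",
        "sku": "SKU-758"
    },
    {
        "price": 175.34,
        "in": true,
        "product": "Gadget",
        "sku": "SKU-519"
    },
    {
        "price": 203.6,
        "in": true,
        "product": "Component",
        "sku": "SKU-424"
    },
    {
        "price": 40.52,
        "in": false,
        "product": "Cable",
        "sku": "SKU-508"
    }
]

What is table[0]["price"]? 117.51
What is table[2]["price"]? 63.14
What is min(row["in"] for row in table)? False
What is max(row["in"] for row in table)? True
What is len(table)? 6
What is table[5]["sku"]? "SKU-508"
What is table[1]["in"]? True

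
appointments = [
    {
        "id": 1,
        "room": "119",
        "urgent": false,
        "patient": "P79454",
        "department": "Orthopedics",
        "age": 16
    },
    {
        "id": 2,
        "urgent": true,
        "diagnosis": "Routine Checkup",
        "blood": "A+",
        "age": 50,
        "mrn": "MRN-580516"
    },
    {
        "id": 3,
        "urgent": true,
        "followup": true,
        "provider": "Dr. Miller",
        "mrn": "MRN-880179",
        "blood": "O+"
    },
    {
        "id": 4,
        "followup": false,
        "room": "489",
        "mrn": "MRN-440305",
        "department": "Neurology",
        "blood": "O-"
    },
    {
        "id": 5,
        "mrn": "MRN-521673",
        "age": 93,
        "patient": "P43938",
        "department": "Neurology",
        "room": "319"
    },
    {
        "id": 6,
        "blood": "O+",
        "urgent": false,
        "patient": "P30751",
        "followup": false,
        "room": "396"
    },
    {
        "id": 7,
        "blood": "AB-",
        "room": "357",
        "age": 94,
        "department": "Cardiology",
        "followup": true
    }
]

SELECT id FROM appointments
[1, 2, 3, 4, 5, 6, 7]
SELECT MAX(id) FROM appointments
7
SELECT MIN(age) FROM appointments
16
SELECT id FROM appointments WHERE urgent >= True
[2, 3]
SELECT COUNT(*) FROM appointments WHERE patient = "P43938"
1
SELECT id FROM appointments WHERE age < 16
[]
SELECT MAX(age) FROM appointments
94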